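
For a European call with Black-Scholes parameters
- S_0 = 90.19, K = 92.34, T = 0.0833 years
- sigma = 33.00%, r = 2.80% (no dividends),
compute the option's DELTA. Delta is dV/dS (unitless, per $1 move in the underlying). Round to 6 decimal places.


Answer: Delta = 0.430444

Derivation:
d1 = -0.1752427604; d2 = -0.2704865004
phi(d1) = 0.3928633075; exp(-qT) = 1.0000000000; exp(-rT) = 0.9976703179
N(d1) = 0.4304444431
Delta = exp(-qT) * N(d1) = 1.0000000000 * 0.4304444431 = 0.430444


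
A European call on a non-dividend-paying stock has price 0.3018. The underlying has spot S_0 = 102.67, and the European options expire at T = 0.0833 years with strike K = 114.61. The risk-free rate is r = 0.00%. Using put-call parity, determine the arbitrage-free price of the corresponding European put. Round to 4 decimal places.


Answer: Put price = 12.2418

Derivation:
Put-call parity: C - P = S_0 * exp(-qT) - K * exp(-rT).
S_0 * exp(-qT) = 102.6700 * 1.00000000 = 102.67000000
K * exp(-rT) = 114.6100 * 1.00000000 = 114.61000000
P = C - S*exp(-qT) + K*exp(-rT)
P = 0.3018 - 102.67000000 + 114.61000000 = 12.2418


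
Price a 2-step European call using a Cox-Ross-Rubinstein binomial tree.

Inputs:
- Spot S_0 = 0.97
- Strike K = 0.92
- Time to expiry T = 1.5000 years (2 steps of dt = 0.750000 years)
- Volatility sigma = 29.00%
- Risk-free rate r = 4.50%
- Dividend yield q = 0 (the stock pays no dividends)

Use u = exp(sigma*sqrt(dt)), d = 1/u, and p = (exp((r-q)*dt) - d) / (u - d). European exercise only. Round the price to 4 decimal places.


dt = T/N = 0.750000
u = exp(sigma*sqrt(dt)) = 1.285500; d = 1/u = 0.777908
p = (exp((r-q)*dt) - d) / (u - d) = 0.505166
Discount per step: exp(-r*dt) = 0.966813
Stock lattice S(k, i) with i counting down-moves:
  k=0: S(0,0) = 0.9700
  k=1: S(1,0) = 1.2469; S(1,1) = 0.7546
  k=2: S(2,0) = 1.6029; S(2,1) = 0.9700; S(2,2) = 0.5870
Terminal payoffs V(N, i) = max(S_T - K, 0):
  V(2,0) = 0.682934; V(2,1) = 0.050000; V(2,2) = 0.000000
Backward induction: V(k, i) = exp(-r*dt) * [p * V(k+1, i) + (1-p) * V(k+1, i+1)].
  V(1,0) = exp(-r*dt) * [p*0.682934 + (1-p)*0.050000] = 0.357466
  V(1,1) = exp(-r*dt) * [p*0.050000 + (1-p)*0.000000] = 0.024420
  V(0,0) = exp(-r*dt) * [p*0.357466 + (1-p)*0.024420] = 0.186270

Answer: Price = V(0,0) = 0.1863


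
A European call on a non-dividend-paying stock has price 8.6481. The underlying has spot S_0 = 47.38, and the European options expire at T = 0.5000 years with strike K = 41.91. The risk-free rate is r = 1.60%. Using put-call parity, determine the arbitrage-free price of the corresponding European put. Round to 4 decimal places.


Answer: Put price = 2.8442

Derivation:
Put-call parity: C - P = S_0 * exp(-qT) - K * exp(-rT).
S_0 * exp(-qT) = 47.3800 * 1.00000000 = 47.38000000
K * exp(-rT) = 41.9100 * 0.99203191 = 41.57605755
P = C - S*exp(-qT) + K*exp(-rT)
P = 8.6481 - 47.38000000 + 41.57605755 = 2.8442


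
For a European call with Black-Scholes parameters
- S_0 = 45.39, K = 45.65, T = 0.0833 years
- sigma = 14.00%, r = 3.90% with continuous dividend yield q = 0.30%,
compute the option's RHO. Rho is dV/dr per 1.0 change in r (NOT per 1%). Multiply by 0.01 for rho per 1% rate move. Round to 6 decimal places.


Answer: Rho = 1.763247

Derivation:
d1 = -0.0469393196; d2 = -0.0873457547
phi(d1) = 0.3985030277; exp(-qT) = 0.9997501312; exp(-rT) = 0.9967565713
N(d2) = 0.4651983430
Rho = K*T*exp(-rT)*N(d2) = 45.6500 * 0.0833 * 0.9967565713 * 0.4651983430 = 1.763247


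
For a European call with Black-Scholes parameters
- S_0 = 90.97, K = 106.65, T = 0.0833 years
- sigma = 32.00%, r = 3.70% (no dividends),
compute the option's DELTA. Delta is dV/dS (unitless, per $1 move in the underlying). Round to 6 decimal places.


d1 = -1.6422650534; d2 = -1.7346226194
phi(d1) = 0.1035753630; exp(-qT) = 1.0000000000; exp(-rT) = 0.9969226448
N(d1) = 0.0502675431
Delta = exp(-qT) * N(d1) = 1.0000000000 * 0.0502675431 = 0.050268

Answer: Delta = 0.050268


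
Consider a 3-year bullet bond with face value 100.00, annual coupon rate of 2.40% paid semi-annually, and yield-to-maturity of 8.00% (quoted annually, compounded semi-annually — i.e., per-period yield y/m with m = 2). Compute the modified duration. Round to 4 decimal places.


Coupon per period c = face * coupon_rate / m = 1.200000
Periods per year m = 2; per-period yield y/m = 0.040000
Number of cashflows N = 6
Cashflows (t years, CF_t, discount factor 1/(1+y/m)^(m*t), PV):
  t = 0.5000: CF_t = 1.200000, DF = 0.961538, PV = 1.153846
  t = 1.0000: CF_t = 1.200000, DF = 0.924556, PV = 1.109467
  t = 1.5000: CF_t = 1.200000, DF = 0.888996, PV = 1.066796
  t = 2.0000: CF_t = 1.200000, DF = 0.854804, PV = 1.025765
  t = 2.5000: CF_t = 1.200000, DF = 0.821927, PV = 0.986313
  t = 3.0000: CF_t = 101.200000, DF = 0.790315, PV = 79.979830
Price P = sum_t PV_t = 85.322017
First compute Macaulay numerator sum_t t * PV_t:
  t * PV_t at t = 0.5000: 0.576923
  t * PV_t at t = 1.0000: 1.109467
  t * PV_t at t = 1.5000: 1.600193
  t * PV_t at t = 2.0000: 2.051530
  t * PV_t at t = 2.5000: 2.465781
  t * PV_t at t = 3.0000: 239.939490
Macaulay duration D = 247.743385 / 85.322017 = 2.903628
Modified duration = D / (1 + y/m) = 2.903628 / (1 + 0.040000) = 2.791950

Answer: Modified duration = 2.7919


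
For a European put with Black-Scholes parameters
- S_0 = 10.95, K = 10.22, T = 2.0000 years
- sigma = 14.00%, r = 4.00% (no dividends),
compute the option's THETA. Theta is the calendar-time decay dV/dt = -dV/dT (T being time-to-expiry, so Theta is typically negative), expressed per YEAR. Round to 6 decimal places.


Answer: Theta = -0.053599

Derivation:
d1 = 0.8515225906; d2 = 0.6535326919
phi(d1) = 0.2776250284; exp(-qT) = 1.0000000000; exp(-rT) = 0.9231163464
Theta = -S*exp(-qT)*phi(d1)*sigma/(2*sqrt(T)) + r*K*exp(-rT)*N(-d2) - q*S*exp(-qT)*N(-d1)
N(-d1) = 0.1972395599; N(-d2) = 0.2567064603; sqrt(T) = 1.4142135624
Term 1 = -10.9500 * 1.0000000000 * 0.2776250284 * 0.1400 / (2 * 1.4142135624) = -0.1504720291
Term 2 = 0.0400 * 10.2200 * 0.9231163464 * 0.2567064603 = 0.0968733073
Term 3 = 0 (no dividend yield, q = 0)
Theta = -0.1504720291 + (0.0968733073) + (0.0000000000) = -0.053599


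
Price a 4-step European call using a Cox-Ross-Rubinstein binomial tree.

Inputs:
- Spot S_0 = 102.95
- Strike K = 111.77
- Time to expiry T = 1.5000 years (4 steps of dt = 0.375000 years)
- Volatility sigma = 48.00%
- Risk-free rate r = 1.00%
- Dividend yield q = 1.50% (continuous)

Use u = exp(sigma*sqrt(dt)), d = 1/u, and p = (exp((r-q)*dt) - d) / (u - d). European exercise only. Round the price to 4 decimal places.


Answer: Price = V(0,0) = 19.7756

Derivation:
dt = T/N = 0.375000
u = exp(sigma*sqrt(dt)) = 1.341702; d = 1/u = 0.745322
p = (exp((r-q)*dt) - d) / (u - d) = 0.423899
Discount per step: exp(-r*dt) = 0.996257
Stock lattice S(k, i) with i counting down-moves:
  k=0: S(0,0) = 102.9500
  k=1: S(1,0) = 138.1282; S(1,1) = 76.7309
  k=2: S(2,0) = 185.3268; S(2,1) = 102.9500; S(2,2) = 57.1892
  k=3: S(3,0) = 248.6533; S(3,1) = 138.1282; S(3,2) = 76.7309; S(3,3) = 42.6244
  k=4: S(4,0) = 333.6186; S(4,1) = 185.3268; S(4,2) = 102.9500; S(4,3) = 57.1892; S(4,4) = 31.7689
Terminal payoffs V(N, i) = max(S_T - K, 0):
  V(4,0) = 221.848629; V(4,1) = 73.556841; V(4,2) = 0.000000; V(4,3) = 0.000000; V(4,4) = 0.000000
Backward induction: V(k, i) = exp(-r*dt) * [p * V(k+1, i) + (1-p) * V(k+1, i+1)].
  V(3,0) = exp(-r*dt) * [p*221.848629 + (1-p)*73.556841] = 135.906950
  V(3,1) = exp(-r*dt) * [p*73.556841 + (1-p)*0.000000] = 31.063951
  V(3,2) = exp(-r*dt) * [p*0.000000 + (1-p)*0.000000] = 0.000000
  V(3,3) = exp(-r*dt) * [p*0.000000 + (1-p)*0.000000] = 0.000000
  V(2,0) = exp(-r*dt) * [p*135.906950 + (1-p)*31.063951] = 75.224156
  V(2,1) = exp(-r*dt) * [p*31.063951 + (1-p)*0.000000] = 13.118685
  V(2,2) = exp(-r*dt) * [p*0.000000 + (1-p)*0.000000] = 0.000000
  V(1,0) = exp(-r*dt) * [p*75.224156 + (1-p)*13.118685] = 39.297480
  V(1,1) = exp(-r*dt) * [p*13.118685 + (1-p)*0.000000] = 5.540181
  V(0,0) = exp(-r*dt) * [p*39.297480 + (1-p)*5.540181] = 19.775563


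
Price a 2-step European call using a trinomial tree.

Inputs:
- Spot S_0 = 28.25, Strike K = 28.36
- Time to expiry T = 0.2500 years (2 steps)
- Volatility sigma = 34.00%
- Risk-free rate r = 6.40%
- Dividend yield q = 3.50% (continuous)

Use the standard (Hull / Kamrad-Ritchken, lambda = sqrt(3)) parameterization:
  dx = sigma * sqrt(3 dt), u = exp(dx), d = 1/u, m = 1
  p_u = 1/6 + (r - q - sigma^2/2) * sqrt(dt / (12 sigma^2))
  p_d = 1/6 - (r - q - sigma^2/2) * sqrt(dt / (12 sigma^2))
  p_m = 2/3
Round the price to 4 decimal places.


Answer: Price = V(0,0) = 1.6889

Derivation:
dt = T/N = 0.125000; dx = sigma*sqrt(3*dt) = 0.208207
u = exp(dx) = 1.231468; d = 1/u = 0.812039
p_u = 0.158021, p_m = 0.666667, p_d = 0.175312
Discount per step: exp(-r*dt) = 0.992032
Stock lattice S(k, j) with j the centered position index:
  k=0: S(0,+0) = 28.2500
  k=1: S(1,-1) = 22.9401; S(1,+0) = 28.2500; S(1,+1) = 34.7890
  k=2: S(2,-2) = 18.6283; S(2,-1) = 22.9401; S(2,+0) = 28.2500; S(2,+1) = 34.7890; S(2,+2) = 42.8415
Terminal payoffs V(N, j) = max(S_T - K, 0):
  V(2,-2) = 0.000000; V(2,-1) = 0.000000; V(2,+0) = 0.000000; V(2,+1) = 6.428960; V(2,+2) = 14.481477
Backward induction: V(k, j) = exp(-r*dt) * [p_u * V(k+1, j+1) + p_m * V(k+1, j) + p_d * V(k+1, j-1)]
  V(1,-1) = exp(-r*dt) * [p_u*0.000000 + p_m*0.000000 + p_d*0.000000] = 0.000000
  V(1,+0) = exp(-r*dt) * [p_u*6.428960 + p_m*0.000000 + p_d*0.000000] = 1.007818
  V(1,+1) = exp(-r*dt) * [p_u*14.481477 + p_m*6.428960 + p_d*0.000000] = 6.521971
  V(0,+0) = exp(-r*dt) * [p_u*6.521971 + p_m*1.007818 + p_d*0.000000] = 1.688924


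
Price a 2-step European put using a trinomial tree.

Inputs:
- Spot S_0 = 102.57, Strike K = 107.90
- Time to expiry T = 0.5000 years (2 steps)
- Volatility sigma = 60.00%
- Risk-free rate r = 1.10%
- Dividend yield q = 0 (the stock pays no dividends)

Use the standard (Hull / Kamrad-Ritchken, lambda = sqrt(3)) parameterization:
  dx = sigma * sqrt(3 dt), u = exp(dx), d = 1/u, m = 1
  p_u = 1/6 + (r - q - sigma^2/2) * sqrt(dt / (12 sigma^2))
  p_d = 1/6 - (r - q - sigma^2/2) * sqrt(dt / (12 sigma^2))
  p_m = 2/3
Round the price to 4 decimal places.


Answer: Price = V(0,0) = 18.5868

Derivation:
dt = T/N = 0.250000; dx = sigma*sqrt(3*dt) = 0.519615
u = exp(dx) = 1.681381; d = 1/u = 0.594749
p_u = 0.126012, p_m = 0.666667, p_d = 0.207322
Discount per step: exp(-r*dt) = 0.997254
Stock lattice S(k, j) with j the centered position index:
  k=0: S(0,+0) = 102.5700
  k=1: S(1,-1) = 61.0034; S(1,+0) = 102.5700; S(1,+1) = 172.4592
  k=2: S(2,-2) = 36.2818; S(2,-1) = 61.0034; S(2,+0) = 102.5700; S(2,+1) = 172.4592; S(2,+2) = 289.9696
Terminal payoffs V(N, j) = max(K - S_T, 0):
  V(2,-2) = 71.618245; V(2,-1) = 46.896560; V(2,+0) = 5.330000; V(2,+1) = 0.000000; V(2,+2) = 0.000000
Backward induction: V(k, j) = exp(-r*dt) * [p_u * V(k+1, j+1) + p_m * V(k+1, j) + p_d * V(k+1, j-1)]
  V(1,-1) = exp(-r*dt) * [p_u*5.330000 + p_m*46.896560 + p_d*71.618245] = 46.655556
  V(1,+0) = exp(-r*dt) * [p_u*0.000000 + p_m*5.330000 + p_d*46.896560] = 13.239551
  V(1,+1) = exp(-r*dt) * [p_u*0.000000 + p_m*0.000000 + p_d*5.330000] = 1.101990
  V(0,+0) = exp(-r*dt) * [p_u*1.101990 + p_m*13.239551 + p_d*46.655556] = 18.586759


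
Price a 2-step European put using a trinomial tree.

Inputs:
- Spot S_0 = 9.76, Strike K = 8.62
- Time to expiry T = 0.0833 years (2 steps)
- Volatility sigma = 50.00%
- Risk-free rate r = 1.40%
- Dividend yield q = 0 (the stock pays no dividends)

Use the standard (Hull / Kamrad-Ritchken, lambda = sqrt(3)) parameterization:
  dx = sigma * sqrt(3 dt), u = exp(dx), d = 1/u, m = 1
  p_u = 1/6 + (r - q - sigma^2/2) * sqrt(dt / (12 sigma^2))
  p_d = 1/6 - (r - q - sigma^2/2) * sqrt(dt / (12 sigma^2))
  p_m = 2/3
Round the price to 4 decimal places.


dt = T/N = 0.041650; dx = sigma*sqrt(3*dt) = 0.176741
u = exp(dx) = 1.193322; d = 1/u = 0.837997
p_u = 0.153588, p_m = 0.666667, p_d = 0.179746
Discount per step: exp(-r*dt) = 0.999417
Stock lattice S(k, j) with j the centered position index:
  k=0: S(0,+0) = 9.7600
  k=1: S(1,-1) = 8.1788; S(1,+0) = 9.7600; S(1,+1) = 11.6468
  k=2: S(2,-2) = 6.8538; S(2,-1) = 8.1788; S(2,+0) = 9.7600; S(2,+1) = 11.6468; S(2,+2) = 13.8984
Terminal payoffs V(N, j) = max(K - S_T, 0):
  V(2,-2) = 1.766156; V(2,-1) = 0.441154; V(2,+0) = 0.000000; V(2,+1) = 0.000000; V(2,+2) = 0.000000
Backward induction: V(k, j) = exp(-r*dt) * [p_u * V(k+1, j+1) + p_m * V(k+1, j) + p_d * V(k+1, j-1)]
  V(1,-1) = exp(-r*dt) * [p_u*0.000000 + p_m*0.441154 + p_d*1.766156] = 0.611205
  V(1,+0) = exp(-r*dt) * [p_u*0.000000 + p_m*0.000000 + p_d*0.441154] = 0.079249
  V(1,+1) = exp(-r*dt) * [p_u*0.000000 + p_m*0.000000 + p_d*0.000000] = 0.000000
  V(0,+0) = exp(-r*dt) * [p_u*0.000000 + p_m*0.079249 + p_d*0.611205] = 0.162599

Answer: Price = V(0,0) = 0.1626


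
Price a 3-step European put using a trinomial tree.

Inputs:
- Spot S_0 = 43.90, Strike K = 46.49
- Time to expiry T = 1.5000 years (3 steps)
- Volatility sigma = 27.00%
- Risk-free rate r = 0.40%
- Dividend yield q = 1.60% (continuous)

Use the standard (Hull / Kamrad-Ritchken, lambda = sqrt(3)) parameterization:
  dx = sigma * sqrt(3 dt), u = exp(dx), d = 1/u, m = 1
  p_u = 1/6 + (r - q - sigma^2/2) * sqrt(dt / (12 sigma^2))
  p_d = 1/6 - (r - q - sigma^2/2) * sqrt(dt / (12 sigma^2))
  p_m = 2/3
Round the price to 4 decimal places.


Answer: Price = V(0,0) = 7.5134

Derivation:
dt = T/N = 0.500000; dx = sigma*sqrt(3*dt) = 0.330681
u = exp(dx) = 1.391916; d = 1/u = 0.718434
p_u = 0.130038, p_m = 0.666667, p_d = 0.203296
Discount per step: exp(-r*dt) = 0.998002
Stock lattice S(k, j) with j the centered position index:
  k=0: S(0,+0) = 43.9000
  k=1: S(1,-1) = 31.5393; S(1,+0) = 43.9000; S(1,+1) = 61.1051
  k=2: S(2,-2) = 22.6589; S(2,-1) = 31.5393; S(2,+0) = 43.9000; S(2,+1) = 61.1051; S(2,+2) = 85.0532
  k=3: S(3,-3) = 16.2789; S(3,-2) = 22.6589; S(3,-1) = 31.5393; S(3,+0) = 43.9000; S(3,+1) = 61.1051; S(3,+2) = 85.0532; S(3,+3) = 118.3869
Terminal payoffs V(N, j) = max(K - S_T, 0):
  V(3,-3) = 30.211081; V(3,-2) = 23.831114; V(3,-1) = 14.950737; V(3,+0) = 2.590000; V(3,+1) = 0.000000; V(3,+2) = 0.000000; V(3,+3) = 0.000000
Backward induction: V(k, j) = exp(-r*dt) * [p_u * V(k+1, j+1) + p_m * V(k+1, j) + p_d * V(k+1, j-1)]
  V(2,-2) = exp(-r*dt) * [p_u*14.950737 + p_m*23.831114 + p_d*30.211081] = 23.925451
  V(2,-1) = exp(-r*dt) * [p_u*2.590000 + p_m*14.950737 + p_d*23.831114] = 15.118450
  V(2,+0) = exp(-r*dt) * [p_u*0.000000 + p_m*2.590000 + p_d*14.950737] = 4.756563
  V(2,+1) = exp(-r*dt) * [p_u*0.000000 + p_m*0.000000 + p_d*2.590000] = 0.525484
  V(2,+2) = exp(-r*dt) * [p_u*0.000000 + p_m*0.000000 + p_d*0.000000] = 0.000000
  V(1,-1) = exp(-r*dt) * [p_u*4.756563 + p_m*15.118450 + p_d*23.925451] = 15.530346
  V(1,+0) = exp(-r*dt) * [p_u*0.525484 + p_m*4.756563 + p_d*15.118450] = 6.300276
  V(1,+1) = exp(-r*dt) * [p_u*0.000000 + p_m*0.525484 + p_d*4.756563] = 1.314679
  V(0,+0) = exp(-r*dt) * [p_u*1.314679 + p_m*6.300276 + p_d*15.530346] = 7.513351


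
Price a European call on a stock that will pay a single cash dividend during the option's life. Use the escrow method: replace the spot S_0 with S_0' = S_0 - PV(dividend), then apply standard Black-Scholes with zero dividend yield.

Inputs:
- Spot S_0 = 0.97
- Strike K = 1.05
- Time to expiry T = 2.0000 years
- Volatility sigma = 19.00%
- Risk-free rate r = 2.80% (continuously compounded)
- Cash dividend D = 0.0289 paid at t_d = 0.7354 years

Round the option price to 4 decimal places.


PV(D) = D * exp(-r * t_d) = 0.0289 * 0.97961935 = 0.02831100
S_0' = S_0 - PV(D) = 0.9700 - 0.02831100 = 0.94168900
d1 = (ln(S_0'/K) + (r + sigma^2/2)*T) / (sigma*sqrt(T)) = -0.06241286
d2 = d1 - sigma*sqrt(T) = -0.33111343
exp(-rT) = 0.94553914
N(d1) = 0.47511703; N(d2) = 0.37027940
C = S_0' * N(d1) - K * exp(-rT) * N(d2) = 0.94168900 * 0.47511703 - 1.0500 * 0.94553914 * 0.37027940 = 0.0798

Answer: Price = 0.0798


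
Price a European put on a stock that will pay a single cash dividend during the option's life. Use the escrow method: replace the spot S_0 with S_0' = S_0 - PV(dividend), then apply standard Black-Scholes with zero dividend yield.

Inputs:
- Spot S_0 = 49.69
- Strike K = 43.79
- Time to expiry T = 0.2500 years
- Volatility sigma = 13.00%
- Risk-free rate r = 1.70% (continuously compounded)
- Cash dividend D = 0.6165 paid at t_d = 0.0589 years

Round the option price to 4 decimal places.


PV(D) = D * exp(-r * t_d) = 0.6165 * 0.99899920 = 0.61588301
S_0' = S_0 - PV(D) = 49.6900 - 0.61588301 = 49.07411699
d1 = (ln(S_0'/K) + (r + sigma^2/2)*T) / (sigma*sqrt(T)) = 1.85059640
d2 = d1 - sigma*sqrt(T) = 1.78559640
exp(-rT) = 0.99575902
N(-d1) = 0.03211382; N(-d2) = 0.03708231
P = K * exp(-rT) * N(-d2) - S_0' * N(-d1) = 43.7900 * 0.99575902 * 0.03708231 - 49.07411699 * 0.03211382 = 0.0410

Answer: Price = 0.0410


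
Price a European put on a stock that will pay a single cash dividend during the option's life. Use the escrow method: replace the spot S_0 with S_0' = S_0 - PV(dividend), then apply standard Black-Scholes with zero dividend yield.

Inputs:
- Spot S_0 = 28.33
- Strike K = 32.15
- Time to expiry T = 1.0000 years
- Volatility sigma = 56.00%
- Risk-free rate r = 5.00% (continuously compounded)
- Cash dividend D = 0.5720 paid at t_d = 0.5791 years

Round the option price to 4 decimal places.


PV(D) = D * exp(-r * t_d) = 0.5720 * 0.97146018 = 0.55567522
S_0' = S_0 - PV(D) = 28.3300 - 0.55567522 = 27.77432478
d1 = (ln(S_0'/K) + (r + sigma^2/2)*T) / (sigma*sqrt(T)) = 0.10803495
d2 = d1 - sigma*sqrt(T) = -0.45196505
exp(-rT) = 0.95122942
N(-d1) = 0.45698398; N(-d2) = 0.67435292
P = K * exp(-rT) * N(-d2) - S_0' * N(-d1) = 32.1500 * 0.95122942 * 0.67435292 - 27.77432478 * 0.45698398 = 7.9307

Answer: Price = 7.9307


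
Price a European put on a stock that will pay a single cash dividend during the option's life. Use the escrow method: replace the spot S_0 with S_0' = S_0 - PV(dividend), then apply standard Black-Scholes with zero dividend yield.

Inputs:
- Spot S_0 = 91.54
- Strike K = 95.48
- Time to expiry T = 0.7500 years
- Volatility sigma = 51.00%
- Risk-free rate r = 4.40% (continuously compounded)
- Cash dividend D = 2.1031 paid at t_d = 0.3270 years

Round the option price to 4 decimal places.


Answer: Price = 17.3896

Derivation:
PV(D) = D * exp(-r * t_d) = 2.1031 * 0.98571501 = 2.07305724
S_0' = S_0 - PV(D) = 91.5400 - 2.07305724 = 89.46694276
d1 = (ln(S_0'/K) + (r + sigma^2/2)*T) / (sigma*sqrt(T)) = 0.14827691
d2 = d1 - sigma*sqrt(T) = -0.29339605
exp(-rT) = 0.96753856
N(-d1) = 0.44106212; N(-d2) = 0.61539028
P = K * exp(-rT) * N(-d2) - S_0' * N(-d1) = 95.4800 * 0.96753856 * 0.61539028 - 89.46694276 * 0.44106212 = 17.3896


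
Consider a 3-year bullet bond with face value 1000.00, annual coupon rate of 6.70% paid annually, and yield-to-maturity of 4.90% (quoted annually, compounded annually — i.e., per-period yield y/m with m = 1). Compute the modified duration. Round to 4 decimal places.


Coupon per period c = face * coupon_rate / m = 67.000000
Periods per year m = 1; per-period yield y/m = 0.049000
Number of cashflows N = 3
Cashflows (t years, CF_t, discount factor 1/(1+y/m)^(m*t), PV):
  t = 1.0000: CF_t = 67.000000, DF = 0.953289, PV = 63.870353
  t = 2.0000: CF_t = 67.000000, DF = 0.908760, PV = 60.886895
  t = 3.0000: CF_t = 1067.000000, DF = 0.866310, PV = 924.353212
Price P = sum_t PV_t = 1049.110460
First compute Macaulay numerator sum_t t * PV_t:
  t * PV_t at t = 1.0000: 63.870353
  t * PV_t at t = 2.0000: 121.773790
  t * PV_t at t = 3.0000: 2773.059637
Macaulay duration D = 2958.703780 / 1049.110460 = 2.820202
Modified duration = D / (1 + y/m) = 2.820202 / (1 + 0.049000) = 2.688467

Answer: Modified duration = 2.6885


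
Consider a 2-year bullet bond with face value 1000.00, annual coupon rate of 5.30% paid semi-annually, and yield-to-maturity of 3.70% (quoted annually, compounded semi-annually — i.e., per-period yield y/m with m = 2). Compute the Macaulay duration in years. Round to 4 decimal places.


Answer: Macaulay duration = 1.9252 years

Derivation:
Coupon per period c = face * coupon_rate / m = 26.500000
Periods per year m = 2; per-period yield y/m = 0.018500
Number of cashflows N = 4
Cashflows (t years, CF_t, discount factor 1/(1+y/m)^(m*t), PV):
  t = 0.5000: CF_t = 26.500000, DF = 0.981836, PV = 26.018655
  t = 1.0000: CF_t = 26.500000, DF = 0.964002, PV = 25.546053
  t = 1.5000: CF_t = 26.500000, DF = 0.946492, PV = 25.082035
  t = 2.0000: CF_t = 1026.500000, DF = 0.929300, PV = 953.926295
Price P = sum_t PV_t = 1030.573038
Macaulay numerator sum_t t * PV_t:
  t * PV_t at t = 0.5000: 13.009327
  t * PV_t at t = 1.0000: 25.546053
  t * PV_t at t = 1.5000: 37.623053
  t * PV_t at t = 2.0000: 1907.852590
Macaulay duration D = (sum_t t * PV_t) / P = 1984.031024 / 1030.573038 = 1.925173


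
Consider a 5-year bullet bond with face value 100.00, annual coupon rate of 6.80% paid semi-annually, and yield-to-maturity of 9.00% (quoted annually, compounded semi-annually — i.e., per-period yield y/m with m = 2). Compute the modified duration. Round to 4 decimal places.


Answer: Modified duration = 4.0992

Derivation:
Coupon per period c = face * coupon_rate / m = 3.400000
Periods per year m = 2; per-period yield y/m = 0.045000
Number of cashflows N = 10
Cashflows (t years, CF_t, discount factor 1/(1+y/m)^(m*t), PV):
  t = 0.5000: CF_t = 3.400000, DF = 0.956938, PV = 3.253589
  t = 1.0000: CF_t = 3.400000, DF = 0.915730, PV = 3.113482
  t = 1.5000: CF_t = 3.400000, DF = 0.876297, PV = 2.979408
  t = 2.0000: CF_t = 3.400000, DF = 0.838561, PV = 2.851109
  t = 2.5000: CF_t = 3.400000, DF = 0.802451, PV = 2.728334
  t = 3.0000: CF_t = 3.400000, DF = 0.767896, PV = 2.610846
  t = 3.5000: CF_t = 3.400000, DF = 0.734828, PV = 2.498417
  t = 4.0000: CF_t = 3.400000, DF = 0.703185, PV = 2.390829
  t = 4.5000: CF_t = 3.400000, DF = 0.672904, PV = 2.287875
  t = 5.0000: CF_t = 103.400000, DF = 0.643928, PV = 66.582122
Price P = sum_t PV_t = 91.296010
First compute Macaulay numerator sum_t t * PV_t:
  t * PV_t at t = 0.5000: 1.626794
  t * PV_t at t = 1.0000: 3.113482
  t * PV_t at t = 1.5000: 4.469113
  t * PV_t at t = 2.0000: 5.702217
  t * PV_t at t = 2.5000: 6.820834
  t * PV_t at t = 3.0000: 7.832537
  t * PV_t at t = 3.5000: 8.744459
  t * PV_t at t = 4.0000: 9.563318
  t * PV_t at t = 4.5000: 10.295438
  t * PV_t at t = 5.0000: 332.910612
Macaulay duration D = 391.078802 / 91.296010 = 4.283635
Modified duration = D / (1 + y/m) = 4.283635 / (1 + 0.045000) = 4.099172


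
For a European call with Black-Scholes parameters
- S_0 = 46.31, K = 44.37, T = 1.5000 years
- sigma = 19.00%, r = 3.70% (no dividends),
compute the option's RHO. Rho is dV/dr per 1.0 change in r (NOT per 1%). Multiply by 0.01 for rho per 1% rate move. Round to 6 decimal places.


d1 = 0.5387560515; d2 = 0.3060545260
phi(d1) = 0.3450494376; exp(-qT) = 1.0000000000; exp(-rT) = 0.9460120237
N(d2) = 0.6202184347
Rho = K*T*exp(-rT)*N(d2) = 44.3700 * 1.5000 * 0.9460120237 * 0.6202184347 = 39.050088

Answer: Rho = 39.050088


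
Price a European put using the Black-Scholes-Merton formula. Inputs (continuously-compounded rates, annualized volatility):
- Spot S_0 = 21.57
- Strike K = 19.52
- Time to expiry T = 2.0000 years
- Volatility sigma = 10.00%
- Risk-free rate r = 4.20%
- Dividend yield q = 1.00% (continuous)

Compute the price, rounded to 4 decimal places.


d1 = (ln(S/K) + (r - q + 0.5*sigma^2) * T) / (sigma * sqrt(T)) = 1.22940328
d2 = d1 - sigma * sqrt(T) = 1.08798193
exp(-rT) = 0.91943126; exp(-qT) = 0.98019867
P = K * exp(-rT) * N(-d2) - S_0 * exp(-qT) * N(-d1)
N(-d1) = 0.10946032; N(-d2) = 0.13830154
P = 19.5200 * 0.91943126 * 0.13830154 - 21.5700 * 0.98019867 * 0.10946032 = 0.1678

Answer: Price = 0.1678


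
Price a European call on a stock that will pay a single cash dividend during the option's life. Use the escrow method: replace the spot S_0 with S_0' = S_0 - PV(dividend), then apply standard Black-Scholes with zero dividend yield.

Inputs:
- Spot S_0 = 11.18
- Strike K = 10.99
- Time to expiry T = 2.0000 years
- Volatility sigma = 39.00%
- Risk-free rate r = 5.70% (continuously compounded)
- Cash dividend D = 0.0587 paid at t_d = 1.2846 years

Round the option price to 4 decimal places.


Answer: Price = 2.9914

Derivation:
PV(D) = D * exp(-r * t_d) = 0.0587 * 0.92939430 = 0.05455545
S_0' = S_0 - PV(D) = 11.1800 - 0.05455545 = 11.12544455
d1 = (ln(S_0'/K) + (r + sigma^2/2)*T) / (sigma*sqrt(T)) = 0.50467302
d2 = d1 - sigma*sqrt(T) = -0.04687027
exp(-rT) = 0.89225796
N(d1) = 0.69310574; N(d2) = 0.48130831
C = S_0' * N(d1) - K * exp(-rT) * N(d2) = 11.12544455 * 0.69310574 - 10.9900 * 0.89225796 * 0.48130831 = 2.9914


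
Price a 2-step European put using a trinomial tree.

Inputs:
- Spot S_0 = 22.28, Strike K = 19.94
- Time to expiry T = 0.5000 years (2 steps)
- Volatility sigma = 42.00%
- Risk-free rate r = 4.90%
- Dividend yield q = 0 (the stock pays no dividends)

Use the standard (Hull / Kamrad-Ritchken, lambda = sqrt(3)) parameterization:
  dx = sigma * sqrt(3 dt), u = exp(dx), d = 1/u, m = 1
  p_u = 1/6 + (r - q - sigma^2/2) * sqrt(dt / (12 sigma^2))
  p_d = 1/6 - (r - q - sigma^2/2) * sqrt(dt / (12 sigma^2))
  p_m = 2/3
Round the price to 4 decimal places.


Answer: Price = V(0,0) = 1.3344

Derivation:
dt = T/N = 0.250000; dx = sigma*sqrt(3*dt) = 0.363731
u = exp(dx) = 1.438687; d = 1/u = 0.695078
p_u = 0.153195, p_m = 0.666667, p_d = 0.180138
Discount per step: exp(-r*dt) = 0.987825
Stock lattice S(k, j) with j the centered position index:
  k=0: S(0,+0) = 22.2800
  k=1: S(1,-1) = 15.4863; S(1,+0) = 22.2800; S(1,+1) = 32.0539
  k=2: S(2,-2) = 10.7642; S(2,-1) = 15.4863; S(2,+0) = 22.2800; S(2,+1) = 32.0539; S(2,+2) = 46.1156
Terminal payoffs V(N, j) = max(K - S_T, 0):
  V(2,-2) = 9.175776; V(2,-1) = 4.453654; V(2,+0) = 0.000000; V(2,+1) = 0.000000; V(2,+2) = 0.000000
Backward induction: V(k, j) = exp(-r*dt) * [p_u * V(k+1, j+1) + p_m * V(k+1, j) + p_d * V(k+1, j-1)]
  V(1,-1) = exp(-r*dt) * [p_u*0.000000 + p_m*4.453654 + p_d*9.175776] = 4.565736
  V(1,+0) = exp(-r*dt) * [p_u*0.000000 + p_m*0.000000 + p_d*4.453654] = 0.792505
  V(1,+1) = exp(-r*dt) * [p_u*0.000000 + p_m*0.000000 + p_d*0.000000] = 0.000000
  V(0,+0) = exp(-r*dt) * [p_u*0.000000 + p_m*0.792505 + p_d*4.565736] = 1.334354


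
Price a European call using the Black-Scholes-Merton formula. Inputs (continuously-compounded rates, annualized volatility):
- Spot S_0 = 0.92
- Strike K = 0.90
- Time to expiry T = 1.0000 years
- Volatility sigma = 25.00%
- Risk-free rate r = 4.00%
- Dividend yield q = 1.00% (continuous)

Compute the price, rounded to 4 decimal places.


d1 = (ln(S/K) + (r - q + 0.5*sigma^2) * T) / (sigma * sqrt(T)) = 0.33291563
d2 = d1 - sigma * sqrt(T) = 0.08291563
exp(-rT) = 0.96078944; exp(-qT) = 0.99004983
C = S_0 * exp(-qT) * N(d1) - K * exp(-rT) * N(d2)
N(d1) = 0.63040101; N(d2) = 0.53304069
C = 0.9200 * 0.99004983 * 0.63040101 - 0.9000 * 0.96078944 * 0.53304069 = 0.1133

Answer: Price = 0.1133


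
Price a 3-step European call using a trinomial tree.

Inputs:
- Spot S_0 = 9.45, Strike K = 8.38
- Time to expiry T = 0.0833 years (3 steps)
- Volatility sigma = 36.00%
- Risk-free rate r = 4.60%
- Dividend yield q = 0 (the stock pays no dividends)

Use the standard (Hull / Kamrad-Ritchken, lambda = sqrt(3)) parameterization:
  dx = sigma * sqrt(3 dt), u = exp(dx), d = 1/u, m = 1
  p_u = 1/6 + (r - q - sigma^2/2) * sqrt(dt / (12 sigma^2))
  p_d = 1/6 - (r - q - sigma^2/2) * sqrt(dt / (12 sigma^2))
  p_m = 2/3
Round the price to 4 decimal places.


dt = T/N = 0.027767; dx = sigma*sqrt(3*dt) = 0.103902
u = exp(dx) = 1.109492; d = 1/u = 0.901313
p_u = 0.164155, p_m = 0.666667, p_d = 0.169179
Discount per step: exp(-r*dt) = 0.998724
Stock lattice S(k, j) with j the centered position index:
  k=0: S(0,+0) = 9.4500
  k=1: S(1,-1) = 8.5174; S(1,+0) = 9.4500; S(1,+1) = 10.4847
  k=2: S(2,-2) = 7.6769; S(2,-1) = 8.5174; S(2,+0) = 9.4500; S(2,+1) = 10.4847; S(2,+2) = 11.6327
  k=3: S(3,-3) = 6.9193; S(3,-2) = 7.6769; S(3,-1) = 8.5174; S(3,+0) = 9.4500; S(3,+1) = 10.4847; S(3,+2) = 11.6327; S(3,+3) = 12.9064
Terminal payoffs V(N, j) = max(S_T - K, 0):
  V(3,-3) = 0.000000; V(3,-2) = 0.000000; V(3,-1) = 0.137411; V(3,+0) = 1.070000; V(3,+1) = 2.104699; V(3,+2) = 3.252690; V(3,+3) = 4.526377
Backward induction: V(k, j) = exp(-r*dt) * [p_u * V(k+1, j+1) + p_m * V(k+1, j) + p_d * V(k+1, j-1)]
  V(2,-2) = exp(-r*dt) * [p_u*0.137411 + p_m*0.000000 + p_d*0.000000] = 0.022528
  V(2,-1) = exp(-r*dt) * [p_u*1.070000 + p_m*0.137411 + p_d*0.000000] = 0.266912
  V(2,+0) = exp(-r*dt) * [p_u*2.104699 + p_m*1.070000 + p_d*0.137411] = 1.080695
  V(2,+1) = exp(-r*dt) * [p_u*3.252690 + p_m*2.104699 + p_d*1.070000] = 2.115395
  V(2,+2) = exp(-r*dt) * [p_u*4.526377 + p_m*3.252690 + p_d*2.104699] = 3.263385
  V(1,-1) = exp(-r*dt) * [p_u*1.080695 + p_m*0.266912 + p_d*0.022528] = 0.358695
  V(1,+0) = exp(-r*dt) * [p_u*2.115395 + p_m*1.080695 + p_d*0.266912] = 1.111451
  V(1,+1) = exp(-r*dt) * [p_u*3.263385 + p_m*2.115395 + p_d*1.080695] = 2.126076
  V(0,+0) = exp(-r*dt) * [p_u*2.126076 + p_m*1.111451 + p_d*0.358695] = 1.149187

Answer: Price = V(0,0) = 1.1492


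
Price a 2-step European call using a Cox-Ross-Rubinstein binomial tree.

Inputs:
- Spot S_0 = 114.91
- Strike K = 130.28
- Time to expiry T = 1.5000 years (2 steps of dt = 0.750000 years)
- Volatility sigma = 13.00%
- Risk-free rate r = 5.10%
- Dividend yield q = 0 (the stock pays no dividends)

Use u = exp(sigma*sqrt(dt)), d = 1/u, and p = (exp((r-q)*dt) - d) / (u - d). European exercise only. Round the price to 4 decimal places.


dt = T/N = 0.750000
u = exp(sigma*sqrt(dt)) = 1.119165; d = 1/u = 0.893523
p = (exp((r-q)*dt) - d) / (u - d) = 0.644683
Discount per step: exp(-r*dt) = 0.962472
Stock lattice S(k, i) with i counting down-moves:
  k=0: S(0,0) = 114.9100
  k=1: S(1,0) = 128.6033; S(1,1) = 102.6747
  k=2: S(2,0) = 143.9284; S(2,1) = 114.9100; S(2,2) = 91.7422
Terminal payoffs V(N, i) = max(S_T - K, 0):
  V(2,0) = 13.648381; V(2,1) = 0.000000; V(2,2) = 0.000000
Backward induction: V(k, i) = exp(-r*dt) * [p * V(k+1, i) + (1-p) * V(k+1, i+1)].
  V(1,0) = exp(-r*dt) * [p*13.648381 + (1-p)*0.000000] = 8.468683
  V(1,1) = exp(-r*dt) * [p*0.000000 + (1-p)*0.000000] = 0.000000
  V(0,0) = exp(-r*dt) * [p*8.468683 + (1-p)*0.000000] = 5.254733

Answer: Price = V(0,0) = 5.2547


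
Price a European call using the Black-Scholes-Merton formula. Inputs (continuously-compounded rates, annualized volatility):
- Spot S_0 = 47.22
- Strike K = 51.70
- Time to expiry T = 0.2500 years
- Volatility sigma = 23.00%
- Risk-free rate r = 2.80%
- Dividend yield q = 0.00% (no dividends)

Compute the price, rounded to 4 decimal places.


d1 = (ln(S/K) + (r - q + 0.5*sigma^2) * T) / (sigma * sqrt(T)) = -0.66980652
d2 = d1 - sigma * sqrt(T) = -0.78480652
exp(-rT) = 0.99302444; exp(-qT) = 1.00000000
C = S_0 * exp(-qT) * N(d1) - K * exp(-rT) * N(d2)
N(d1) = 0.25149057; N(d2) = 0.21628351
C = 47.2200 * 1.00000000 * 0.25149057 - 51.7000 * 0.99302444 * 0.21628351 = 0.7715

Answer: Price = 0.7715


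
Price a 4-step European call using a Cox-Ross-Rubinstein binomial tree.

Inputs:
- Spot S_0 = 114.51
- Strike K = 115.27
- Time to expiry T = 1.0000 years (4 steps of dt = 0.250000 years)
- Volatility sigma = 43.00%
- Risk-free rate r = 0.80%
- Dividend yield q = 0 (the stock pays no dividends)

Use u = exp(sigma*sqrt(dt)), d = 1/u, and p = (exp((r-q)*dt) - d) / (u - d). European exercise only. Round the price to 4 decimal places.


Answer: Price = V(0,0) = 18.5268

Derivation:
dt = T/N = 0.250000
u = exp(sigma*sqrt(dt)) = 1.239862; d = 1/u = 0.806541
p = (exp((r-q)*dt) - d) / (u - d) = 0.451076
Discount per step: exp(-r*dt) = 0.998002
Stock lattice S(k, i) with i counting down-moves:
  k=0: S(0,0) = 114.5100
  k=1: S(1,0) = 141.9766; S(1,1) = 92.3571
  k=2: S(2,0) = 176.0314; S(2,1) = 114.5100; S(2,2) = 74.4898
  k=3: S(3,0) = 218.2546; S(3,1) = 141.9766; S(3,2) = 92.3571; S(3,3) = 60.0791
  k=4: S(4,0) = 270.6055; S(4,1) = 176.0314; S(4,2) = 114.5100; S(4,3) = 74.4898; S(4,4) = 48.4563
Terminal payoffs V(N, i) = max(S_T - K, 0):
  V(4,0) = 155.335531; V(4,1) = 60.761359; V(4,2) = 0.000000; V(4,3) = 0.000000; V(4,4) = 0.000000
Backward induction: V(k, i) = exp(-r*dt) * [p * V(k+1, i) + (1-p) * V(k+1, i+1)].
  V(3,0) = exp(-r*dt) * [p*155.335531 + (1-p)*60.761359] = 103.214884
  V(3,1) = exp(-r*dt) * [p*60.761359 + (1-p)*0.000000] = 27.353244
  V(3,2) = exp(-r*dt) * [p*0.000000 + (1-p)*0.000000] = 0.000000
  V(3,3) = exp(-r*dt) * [p*0.000000 + (1-p)*0.000000] = 0.000000
  V(2,0) = exp(-r*dt) * [p*103.214884 + (1-p)*27.353244] = 61.449605
  V(2,1) = exp(-r*dt) * [p*27.353244 + (1-p)*0.000000] = 12.313746
  V(2,2) = exp(-r*dt) * [p*0.000000 + (1-p)*0.000000] = 0.000000
  V(1,0) = exp(-r*dt) * [p*61.449605 + (1-p)*12.313746] = 34.408878
  V(1,1) = exp(-r*dt) * [p*12.313746 + (1-p)*0.000000] = 5.543341
  V(0,0) = exp(-r*dt) * [p*34.408878 + (1-p)*5.543341] = 18.526808


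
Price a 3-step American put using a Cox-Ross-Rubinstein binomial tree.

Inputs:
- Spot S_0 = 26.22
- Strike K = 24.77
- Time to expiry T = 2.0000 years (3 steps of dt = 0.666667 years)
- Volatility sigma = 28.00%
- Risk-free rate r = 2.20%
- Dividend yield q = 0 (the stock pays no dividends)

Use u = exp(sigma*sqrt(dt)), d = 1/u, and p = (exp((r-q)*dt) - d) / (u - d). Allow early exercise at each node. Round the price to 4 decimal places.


Answer: Price = V(0,0) = 3.1654

Derivation:
dt = T/N = 0.666667
u = exp(sigma*sqrt(dt)) = 1.256863; d = 1/u = 0.795632
p = (exp((r-q)*dt) - d) / (u - d) = 0.475126
Discount per step: exp(-r*dt) = 0.985440
Stock lattice S(k, i) with i counting down-moves:
  k=0: S(0,0) = 26.2200
  k=1: S(1,0) = 32.9550; S(1,1) = 20.8615
  k=2: S(2,0) = 41.4199; S(2,1) = 26.2200; S(2,2) = 16.5980
  k=3: S(3,0) = 52.0591; S(3,1) = 32.9550; S(3,2) = 20.8615; S(3,3) = 13.2059
Terminal payoffs V(N, i) = max(K - S_T, 0):
  V(3,0) = 0.000000; V(3,1) = 0.000000; V(3,2) = 3.908540; V(3,3) = 11.564078
Backward induction: V(k, i) = exp(-r*dt) * [p * V(k+1, i) + (1-p) * V(k+1, i+1)]; then take max(V_cont, immediate exercise) for American.
  V(2,0) = exp(-r*dt) * [p*0.000000 + (1-p)*0.000000] = 0.000000; exercise = 0.000000; V(2,0) = max -> 0.000000
  V(2,1) = exp(-r*dt) * [p*0.000000 + (1-p)*3.908540] = 2.021622; exercise = 0.000000; V(2,1) = max -> 2.021622
  V(2,2) = exp(-r*dt) * [p*3.908540 + (1-p)*11.564078] = 7.811322; exercise = 8.171964; V(2,2) = max -> 8.171964
  V(1,0) = exp(-r*dt) * [p*0.000000 + (1-p)*2.021622] = 1.045647; exercise = 0.000000; V(1,0) = max -> 1.045647
  V(1,1) = exp(-r*dt) * [p*2.021622 + (1-p)*8.171964] = 5.173341; exercise = 3.908540; V(1,1) = max -> 5.173341
  V(0,0) = exp(-r*dt) * [p*1.045647 + (1-p)*5.173341] = 3.165398; exercise = 0.000000; V(0,0) = max -> 3.165398


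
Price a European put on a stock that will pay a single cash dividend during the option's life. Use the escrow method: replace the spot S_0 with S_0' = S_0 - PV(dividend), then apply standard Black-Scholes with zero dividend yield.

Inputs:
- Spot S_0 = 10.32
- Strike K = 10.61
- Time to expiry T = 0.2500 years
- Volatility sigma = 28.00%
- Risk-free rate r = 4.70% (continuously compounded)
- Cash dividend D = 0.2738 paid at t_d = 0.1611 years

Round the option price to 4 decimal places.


PV(D) = D * exp(-r * t_d) = 0.2738 * 0.99245689 = 0.27173470
S_0' = S_0 - PV(D) = 10.3200 - 0.27173470 = 10.04826530
d1 = (ln(S_0'/K) + (r + sigma^2/2)*T) / (sigma*sqrt(T)) = -0.23462100
d2 = d1 - sigma*sqrt(T) = -0.37462100
exp(-rT) = 0.98831876
N(-d1) = 0.59274854; N(-d2) = 0.64602882
P = K * exp(-rT) * N(-d2) - S_0' * N(-d1) = 10.6100 * 0.98831876 * 0.64602882 - 10.04826530 * 0.59274854 = 0.8182

Answer: Price = 0.8182


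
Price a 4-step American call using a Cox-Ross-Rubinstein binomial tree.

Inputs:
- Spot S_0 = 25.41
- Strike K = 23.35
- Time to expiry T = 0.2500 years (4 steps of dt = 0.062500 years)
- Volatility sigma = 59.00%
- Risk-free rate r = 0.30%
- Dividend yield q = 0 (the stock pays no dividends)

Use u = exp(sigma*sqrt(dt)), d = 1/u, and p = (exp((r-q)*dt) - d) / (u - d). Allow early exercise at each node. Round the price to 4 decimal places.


dt = T/N = 0.062500
u = exp(sigma*sqrt(dt)) = 1.158933; d = 1/u = 0.862862
p = (exp((r-q)*dt) - d) / (u - d) = 0.463825
Discount per step: exp(-r*dt) = 0.999813
Stock lattice S(k, i) with i counting down-moves:
  k=0: S(0,0) = 25.4100
  k=1: S(1,0) = 29.4485; S(1,1) = 21.9253
  k=2: S(2,0) = 34.1288; S(2,1) = 25.4100; S(2,2) = 18.9185
  k=3: S(3,0) = 39.5530; S(3,1) = 29.4485; S(3,2) = 21.9253; S(3,3) = 16.3241
  k=4: S(4,0) = 45.8393; S(4,1) = 34.1288; S(4,2) = 25.4100; S(4,3) = 18.9185; S(4,4) = 14.0855
Terminal payoffs V(N, i) = max(S_T - K, 0):
  V(4,0) = 22.489346; V(4,1) = 10.778841; V(4,2) = 2.060000; V(4,3) = 0.000000; V(4,4) = 0.000000
Backward induction: V(k, i) = exp(-r*dt) * [p * V(k+1, i) + (1-p) * V(k+1, i+1)]; then take max(V_cont, immediate exercise) for American.
  V(3,0) = exp(-r*dt) * [p*22.489346 + (1-p)*10.778841] = 16.207427; exercise = 16.203050; V(3,0) = max -> 16.207427
  V(3,1) = exp(-r*dt) * [p*10.778841 + (1-p)*2.060000] = 6.102872; exercise = 6.098495; V(3,1) = max -> 6.102872
  V(3,2) = exp(-r*dt) * [p*2.060000 + (1-p)*0.000000] = 0.955300; exercise = 0.000000; V(3,2) = max -> 0.955300
  V(3,3) = exp(-r*dt) * [p*0.000000 + (1-p)*0.000000] = 0.000000; exercise = 0.000000; V(3,3) = max -> 0.000000
  V(2,0) = exp(-r*dt) * [p*16.207427 + (1-p)*6.102872] = 10.787595; exercise = 10.778841; V(2,0) = max -> 10.787595
  V(2,1) = exp(-r*dt) * [p*6.102872 + (1-p)*0.955300] = 3.342247; exercise = 2.060000; V(2,1) = max -> 3.342247
  V(2,2) = exp(-r*dt) * [p*0.955300 + (1-p)*0.000000] = 0.443009; exercise = 0.000000; V(2,2) = max -> 0.443009
  V(1,0) = exp(-r*dt) * [p*10.787595 + (1-p)*3.342247] = 6.794312; exercise = 6.098495; V(1,0) = max -> 6.794312
  V(1,1) = exp(-r*dt) * [p*3.342247 + (1-p)*0.443009] = 1.787413; exercise = 0.000000; V(1,1) = max -> 1.787413
  V(0,0) = exp(-r*dt) * [p*6.794312 + (1-p)*1.787413] = 4.108968; exercise = 2.060000; V(0,0) = max -> 4.108968

Answer: Price = V(0,0) = 4.1090


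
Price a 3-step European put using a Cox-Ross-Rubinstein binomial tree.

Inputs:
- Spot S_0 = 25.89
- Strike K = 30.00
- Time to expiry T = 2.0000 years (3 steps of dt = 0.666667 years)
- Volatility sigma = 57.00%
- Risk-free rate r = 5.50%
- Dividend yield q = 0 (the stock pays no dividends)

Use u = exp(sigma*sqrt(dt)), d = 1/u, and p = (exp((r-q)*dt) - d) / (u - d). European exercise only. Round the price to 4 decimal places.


Answer: Price = V(0,0) = 9.2237

Derivation:
dt = T/N = 0.666667
u = exp(sigma*sqrt(dt)) = 1.592656; d = 1/u = 0.627882
p = (exp((r-q)*dt) - d) / (u - d) = 0.424416
Discount per step: exp(-r*dt) = 0.963997
Stock lattice S(k, i) with i counting down-moves:
  k=0: S(0,0) = 25.8900
  k=1: S(1,0) = 41.2339; S(1,1) = 16.2559
  k=2: S(2,0) = 65.6714; S(2,1) = 25.8900; S(2,2) = 10.2068
  k=3: S(3,0) = 104.5919; S(3,1) = 41.2339; S(3,2) = 16.2559; S(3,3) = 6.4086
Terminal payoffs V(N, i) = max(K - S_T, 0):
  V(3,0) = 0.000000; V(3,1) = 0.000000; V(3,2) = 13.744135; V(3,3) = 23.591356
Backward induction: V(k, i) = exp(-r*dt) * [p * V(k+1, i) + (1-p) * V(k+1, i+1)].
  V(2,0) = exp(-r*dt) * [p*0.000000 + (1-p)*0.000000] = 0.000000
  V(2,1) = exp(-r*dt) * [p*0.000000 + (1-p)*13.744135] = 7.626096
  V(2,2) = exp(-r*dt) * [p*13.744135 + (1-p)*23.591356] = 18.713158
  V(1,0) = exp(-r*dt) * [p*0.000000 + (1-p)*7.626096] = 4.231429
  V(1,1) = exp(-r*dt) * [p*7.626096 + (1-p)*18.713158] = 13.503324
  V(0,0) = exp(-r*dt) * [p*4.231429 + (1-p)*13.503324] = 9.223707


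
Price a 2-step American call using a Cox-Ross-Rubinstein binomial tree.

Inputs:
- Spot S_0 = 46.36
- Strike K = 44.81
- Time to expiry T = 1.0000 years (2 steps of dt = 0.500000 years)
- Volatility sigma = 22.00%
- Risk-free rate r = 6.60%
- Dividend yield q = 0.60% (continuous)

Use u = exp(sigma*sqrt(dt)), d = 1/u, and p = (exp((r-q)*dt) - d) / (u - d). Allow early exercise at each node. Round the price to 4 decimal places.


Answer: Price = V(0,0) = 6.1121

Derivation:
dt = T/N = 0.500000
u = exp(sigma*sqrt(dt)) = 1.168316; d = 1/u = 0.855933
p = (exp((r-q)*dt) - d) / (u - d) = 0.558678
Discount per step: exp(-r*dt) = 0.967539
Stock lattice S(k, i) with i counting down-moves:
  k=0: S(0,0) = 46.3600
  k=1: S(1,0) = 54.1631; S(1,1) = 39.6810
  k=2: S(2,0) = 63.2797; S(2,1) = 46.3600; S(2,2) = 33.9643
Terminal payoffs V(N, i) = max(S_T - K, 0):
  V(2,0) = 18.469663; V(2,1) = 1.550000; V(2,2) = 0.000000
Backward induction: V(k, i) = exp(-r*dt) * [p * V(k+1, i) + (1-p) * V(k+1, i+1)]; then take max(V_cont, immediate exercise) for American.
  V(1,0) = exp(-r*dt) * [p*18.469663 + (1-p)*1.550000] = 10.645486; exercise = 9.353135; V(1,0) = max -> 10.645486
  V(1,1) = exp(-r*dt) * [p*1.550000 + (1-p)*0.000000] = 0.837841; exercise = 0.000000; V(1,1) = max -> 0.837841
  V(0,0) = exp(-r*dt) * [p*10.645486 + (1-p)*0.837841] = 6.112095; exercise = 1.550000; V(0,0) = max -> 6.112095
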